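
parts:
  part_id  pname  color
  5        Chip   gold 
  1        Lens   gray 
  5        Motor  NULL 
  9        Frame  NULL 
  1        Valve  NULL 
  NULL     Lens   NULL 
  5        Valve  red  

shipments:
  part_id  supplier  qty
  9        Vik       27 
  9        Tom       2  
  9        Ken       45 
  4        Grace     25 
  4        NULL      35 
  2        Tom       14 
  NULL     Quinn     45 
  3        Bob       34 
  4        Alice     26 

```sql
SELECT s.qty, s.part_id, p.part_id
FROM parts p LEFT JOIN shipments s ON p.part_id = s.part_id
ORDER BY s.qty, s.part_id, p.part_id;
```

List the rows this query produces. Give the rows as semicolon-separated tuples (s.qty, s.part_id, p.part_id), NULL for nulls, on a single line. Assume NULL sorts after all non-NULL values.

LEFT JOIN keeps every row from `parts`; unmatched rows get NULL for `shipments`'s columns.
Matching on p.part_id = s.part_id. A NULL in a compared column never satisfies the condition.
Matched pairs: 3; unmatched p rows kept: 6.

(2, 9, 9); (27, 9, 9); (45, 9, 9); (NULL, NULL, 1); (NULL, NULL, 1); (NULL, NULL, 5); (NULL, NULL, 5); (NULL, NULL, 5); (NULL, NULL, NULL)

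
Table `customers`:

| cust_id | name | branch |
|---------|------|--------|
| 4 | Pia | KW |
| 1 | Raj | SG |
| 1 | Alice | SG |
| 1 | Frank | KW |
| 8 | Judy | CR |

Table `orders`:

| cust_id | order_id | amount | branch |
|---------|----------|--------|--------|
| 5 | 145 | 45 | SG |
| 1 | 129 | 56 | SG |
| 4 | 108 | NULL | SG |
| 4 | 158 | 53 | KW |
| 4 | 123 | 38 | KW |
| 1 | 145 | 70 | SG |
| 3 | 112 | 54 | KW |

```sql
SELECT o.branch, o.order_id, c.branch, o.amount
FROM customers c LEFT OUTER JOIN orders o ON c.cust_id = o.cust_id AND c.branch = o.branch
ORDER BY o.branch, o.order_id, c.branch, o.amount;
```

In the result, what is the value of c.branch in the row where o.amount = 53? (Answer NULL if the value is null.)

KW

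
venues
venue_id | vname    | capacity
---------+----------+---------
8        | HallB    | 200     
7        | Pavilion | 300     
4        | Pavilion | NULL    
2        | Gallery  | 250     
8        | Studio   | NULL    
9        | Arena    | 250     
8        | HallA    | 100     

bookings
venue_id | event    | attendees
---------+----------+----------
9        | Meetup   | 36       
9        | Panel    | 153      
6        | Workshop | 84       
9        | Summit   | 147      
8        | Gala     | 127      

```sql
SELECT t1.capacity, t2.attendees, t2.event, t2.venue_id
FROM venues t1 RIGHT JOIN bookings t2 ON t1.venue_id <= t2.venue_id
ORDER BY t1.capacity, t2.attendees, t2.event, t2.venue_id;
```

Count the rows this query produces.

RIGHT JOIN keeps every row from `bookings`; unmatched rows get NULL for `venues`'s columns.
Matching on t1.venue_id <= t2.venue_id.
- t1[0] venue_id=8 → 4 match(es) in t2 → 4 row(s).
- t1[1] venue_id=7 → 4 match(es) in t2 → 4 row(s).
- t1[2] venue_id=4 → 5 match(es) in t2 → 5 row(s).
- t1[3] venue_id=2 → 5 match(es) in t2 → 5 row(s).
- t1[4] venue_id=8 → 4 match(es) in t2 → 4 row(s).
- t1[5] venue_id=9 → 3 match(es) in t2 → 3 row(s).
- t1[6] venue_id=8 → 4 match(es) in t2 → 4 row(s).
- every t2 row matched at least one t1 row.
Total: 29 rows.

29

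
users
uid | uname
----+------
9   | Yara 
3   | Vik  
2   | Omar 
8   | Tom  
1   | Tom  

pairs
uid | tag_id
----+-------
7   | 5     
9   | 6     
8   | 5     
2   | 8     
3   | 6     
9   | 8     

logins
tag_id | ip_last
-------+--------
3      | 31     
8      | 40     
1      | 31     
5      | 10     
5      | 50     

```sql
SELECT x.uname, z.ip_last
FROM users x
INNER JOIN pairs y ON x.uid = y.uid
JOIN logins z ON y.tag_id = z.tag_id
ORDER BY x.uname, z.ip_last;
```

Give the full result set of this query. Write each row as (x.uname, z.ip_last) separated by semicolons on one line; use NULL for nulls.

Evaluate left to right. First `users x INNER JOIN pairs y` on uid: 5 row(s).
Then INNER JOIN `logins z` on tag_id: keep only rows whose y.tag_id appears in z.

(Omar, 40); (Tom, 10); (Tom, 50); (Yara, 40)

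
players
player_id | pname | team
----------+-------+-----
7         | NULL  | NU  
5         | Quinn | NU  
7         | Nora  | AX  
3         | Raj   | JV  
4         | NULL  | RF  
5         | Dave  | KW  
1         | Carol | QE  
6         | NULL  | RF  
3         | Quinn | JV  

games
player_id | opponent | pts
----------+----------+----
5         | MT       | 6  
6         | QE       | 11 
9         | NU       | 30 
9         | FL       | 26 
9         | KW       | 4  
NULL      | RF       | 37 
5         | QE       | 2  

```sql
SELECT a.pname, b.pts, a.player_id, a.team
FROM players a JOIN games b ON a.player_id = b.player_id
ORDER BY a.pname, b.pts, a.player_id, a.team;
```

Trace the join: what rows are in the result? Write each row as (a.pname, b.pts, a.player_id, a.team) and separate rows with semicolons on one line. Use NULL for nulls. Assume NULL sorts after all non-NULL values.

(Dave, 2, 5, KW); (Dave, 6, 5, KW); (Quinn, 2, 5, NU); (Quinn, 6, 5, NU); (NULL, 11, 6, RF)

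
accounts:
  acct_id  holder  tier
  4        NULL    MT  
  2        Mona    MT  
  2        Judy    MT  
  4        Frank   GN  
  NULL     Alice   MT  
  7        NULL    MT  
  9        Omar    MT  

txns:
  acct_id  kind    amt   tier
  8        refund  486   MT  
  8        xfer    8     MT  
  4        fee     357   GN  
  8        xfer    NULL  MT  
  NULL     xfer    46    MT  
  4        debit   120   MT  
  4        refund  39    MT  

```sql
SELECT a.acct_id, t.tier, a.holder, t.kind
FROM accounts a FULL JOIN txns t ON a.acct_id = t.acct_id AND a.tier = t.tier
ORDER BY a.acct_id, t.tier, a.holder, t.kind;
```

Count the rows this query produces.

12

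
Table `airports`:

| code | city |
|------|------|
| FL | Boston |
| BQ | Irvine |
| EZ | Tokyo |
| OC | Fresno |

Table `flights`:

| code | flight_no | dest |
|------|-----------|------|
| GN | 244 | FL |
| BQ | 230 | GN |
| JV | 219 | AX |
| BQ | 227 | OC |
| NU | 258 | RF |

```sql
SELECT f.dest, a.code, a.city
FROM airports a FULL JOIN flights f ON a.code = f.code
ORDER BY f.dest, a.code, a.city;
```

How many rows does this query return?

8

FULL OUTER JOIN keeps every row from both sides; unmatched rows get NULL for the other side's columns.
Matching on a.code = f.code.
Matched pairs: 2; unmatched a rows kept: 3; unmatched f rows kept: 3.
Total: 2 matched + 6 padded = 8 rows.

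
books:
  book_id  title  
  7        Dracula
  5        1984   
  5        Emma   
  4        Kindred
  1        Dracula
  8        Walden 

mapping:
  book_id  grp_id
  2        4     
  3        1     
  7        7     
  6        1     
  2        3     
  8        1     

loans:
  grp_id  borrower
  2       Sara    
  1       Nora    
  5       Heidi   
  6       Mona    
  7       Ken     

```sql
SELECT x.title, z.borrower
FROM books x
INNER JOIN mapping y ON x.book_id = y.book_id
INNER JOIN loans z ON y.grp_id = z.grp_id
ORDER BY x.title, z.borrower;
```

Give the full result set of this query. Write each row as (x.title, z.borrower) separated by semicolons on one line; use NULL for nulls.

(Dracula, Ken); (Walden, Nora)

Joins associate left-to-right: books INNER JOIN mapping on book_id gives 2 intermediate row(s).
Then INNER JOIN `loans z` on grp_id: keep only rows whose y.grp_id appears in z.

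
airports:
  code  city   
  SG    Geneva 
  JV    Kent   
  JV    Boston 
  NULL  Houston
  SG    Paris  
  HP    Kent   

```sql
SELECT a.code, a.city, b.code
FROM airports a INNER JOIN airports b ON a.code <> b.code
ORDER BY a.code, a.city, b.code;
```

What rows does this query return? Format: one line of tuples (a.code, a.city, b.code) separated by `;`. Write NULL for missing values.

INNER JOIN keeps only pairs where the ON condition holds.
Matching on a.code <> b.code. A NULL in a compared column never satisfies the condition.
- a (code=SG) pairs with 3 row(s) of b.
- a (code=JV) pairs with 3 row(s) of b.
- a (code=JV) pairs with 3 row(s) of b.
- a (code=NULL) has no partner → excluded.
- a (code=SG) pairs with 3 row(s) of b.
- a (code=HP) pairs with 4 row(s) of b.

(HP, Kent, JV); (HP, Kent, JV); (HP, Kent, SG); (HP, Kent, SG); (JV, Boston, HP); (JV, Boston, SG); (JV, Boston, SG); (JV, Kent, HP); (JV, Kent, SG); (JV, Kent, SG); (SG, Geneva, HP); (SG, Geneva, JV); (SG, Geneva, JV); (SG, Paris, HP); (SG, Paris, JV); (SG, Paris, JV)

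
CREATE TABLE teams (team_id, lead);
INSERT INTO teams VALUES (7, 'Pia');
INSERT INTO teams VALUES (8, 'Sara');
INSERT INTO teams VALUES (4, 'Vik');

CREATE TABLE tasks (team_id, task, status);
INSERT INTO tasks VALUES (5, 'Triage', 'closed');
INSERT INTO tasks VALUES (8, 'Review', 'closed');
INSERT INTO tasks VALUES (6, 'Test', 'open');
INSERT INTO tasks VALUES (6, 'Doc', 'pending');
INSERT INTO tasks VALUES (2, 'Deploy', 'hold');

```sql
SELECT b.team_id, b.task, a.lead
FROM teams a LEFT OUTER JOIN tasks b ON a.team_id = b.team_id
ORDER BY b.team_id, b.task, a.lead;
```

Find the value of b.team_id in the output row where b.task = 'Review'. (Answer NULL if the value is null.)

LEFT JOIN keeps every row from `teams`; unmatched rows get NULL for `tasks`'s columns.
Matching on a.team_id = b.team_id.
Matched pairs: 1; unmatched a rows kept: 2.

8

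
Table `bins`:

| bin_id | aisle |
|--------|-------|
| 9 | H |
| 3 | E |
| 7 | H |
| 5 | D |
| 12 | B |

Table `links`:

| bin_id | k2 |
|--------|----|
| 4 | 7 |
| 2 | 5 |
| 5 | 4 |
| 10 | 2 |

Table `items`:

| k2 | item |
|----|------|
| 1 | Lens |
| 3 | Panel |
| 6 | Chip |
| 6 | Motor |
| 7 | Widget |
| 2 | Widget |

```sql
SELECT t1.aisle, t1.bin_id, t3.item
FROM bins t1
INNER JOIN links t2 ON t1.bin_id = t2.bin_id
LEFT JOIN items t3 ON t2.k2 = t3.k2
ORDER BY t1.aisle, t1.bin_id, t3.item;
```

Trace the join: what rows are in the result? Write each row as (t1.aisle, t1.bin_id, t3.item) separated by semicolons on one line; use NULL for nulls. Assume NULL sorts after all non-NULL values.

(D, 5, NULL)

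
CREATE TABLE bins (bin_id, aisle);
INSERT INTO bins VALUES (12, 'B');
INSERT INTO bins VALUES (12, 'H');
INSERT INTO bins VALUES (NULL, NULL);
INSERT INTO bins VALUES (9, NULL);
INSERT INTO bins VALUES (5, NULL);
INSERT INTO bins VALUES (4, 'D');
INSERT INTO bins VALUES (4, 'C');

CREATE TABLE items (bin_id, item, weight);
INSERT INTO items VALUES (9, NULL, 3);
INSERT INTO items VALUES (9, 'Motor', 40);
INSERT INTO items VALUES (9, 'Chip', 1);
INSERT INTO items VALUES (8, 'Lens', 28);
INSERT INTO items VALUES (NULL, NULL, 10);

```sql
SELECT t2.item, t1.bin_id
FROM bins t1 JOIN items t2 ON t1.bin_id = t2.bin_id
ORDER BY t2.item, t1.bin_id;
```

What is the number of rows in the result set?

3

INNER JOIN keeps only pairs where the ON condition holds.
Matching on t1.bin_id = t2.bin_id. A NULL in a compared column never satisfies the condition.
Matched pairs: 3.
Total: 3 rows.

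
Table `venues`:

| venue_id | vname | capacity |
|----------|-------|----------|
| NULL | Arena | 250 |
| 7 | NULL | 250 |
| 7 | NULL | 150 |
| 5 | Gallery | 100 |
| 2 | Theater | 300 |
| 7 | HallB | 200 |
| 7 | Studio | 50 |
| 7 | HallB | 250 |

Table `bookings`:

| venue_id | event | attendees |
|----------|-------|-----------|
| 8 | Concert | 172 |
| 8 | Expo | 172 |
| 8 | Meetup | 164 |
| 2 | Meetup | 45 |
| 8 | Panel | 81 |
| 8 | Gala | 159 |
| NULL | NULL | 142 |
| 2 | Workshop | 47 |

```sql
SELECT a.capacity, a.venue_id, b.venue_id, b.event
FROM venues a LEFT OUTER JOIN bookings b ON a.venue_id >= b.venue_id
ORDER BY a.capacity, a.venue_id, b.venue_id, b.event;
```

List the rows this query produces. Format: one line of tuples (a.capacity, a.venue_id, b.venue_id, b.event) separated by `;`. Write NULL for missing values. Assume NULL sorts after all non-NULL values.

(50, 7, 2, Meetup); (50, 7, 2, Workshop); (100, 5, 2, Meetup); (100, 5, 2, Workshop); (150, 7, 2, Meetup); (150, 7, 2, Workshop); (200, 7, 2, Meetup); (200, 7, 2, Workshop); (250, 7, 2, Meetup); (250, 7, 2, Meetup); (250, 7, 2, Workshop); (250, 7, 2, Workshop); (250, NULL, NULL, NULL); (300, 2, 2, Meetup); (300, 2, 2, Workshop)

LEFT JOIN keeps every row from `venues`; unmatched rows get NULL for `bookings`'s columns.
Matching on a.venue_id >= b.venue_id. A NULL in a compared column never satisfies the condition.
- venue_id=NULL: no b row matches, row kept with b columns NULL.
- venue_id=7: 2 matching b row(s), so 2 row(s) emitted.
- venue_id=7: 2 matching b row(s), so 2 row(s) emitted.
- venue_id=5: 2 matching b row(s), so 2 row(s) emitted.
- venue_id=2: 2 matching b row(s), so 2 row(s) emitted.
- venue_id=7: 2 matching b row(s), so 2 row(s) emitted.
- venue_id=7: 2 matching b row(s), so 2 row(s) emitted.
- venue_id=7: 2 matching b row(s), so 2 row(s) emitted.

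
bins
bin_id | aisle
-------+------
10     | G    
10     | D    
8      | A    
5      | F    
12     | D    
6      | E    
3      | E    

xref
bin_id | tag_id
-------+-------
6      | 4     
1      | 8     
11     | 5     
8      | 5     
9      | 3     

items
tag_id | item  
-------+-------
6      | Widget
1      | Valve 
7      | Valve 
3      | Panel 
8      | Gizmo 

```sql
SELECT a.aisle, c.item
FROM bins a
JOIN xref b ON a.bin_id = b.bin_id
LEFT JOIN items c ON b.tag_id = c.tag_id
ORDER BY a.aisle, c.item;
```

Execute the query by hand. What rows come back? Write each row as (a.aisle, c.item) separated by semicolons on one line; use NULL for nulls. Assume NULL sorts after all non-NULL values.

(A, NULL); (E, NULL)

Evaluate left to right. First `bins a INNER JOIN xref b` on bin_id: 2 row(s).
Then LEFT JOIN `items c` on tag_id: each of those 2 rows is kept; rows whose b.tag_id has no match in c get NULL for c's columns.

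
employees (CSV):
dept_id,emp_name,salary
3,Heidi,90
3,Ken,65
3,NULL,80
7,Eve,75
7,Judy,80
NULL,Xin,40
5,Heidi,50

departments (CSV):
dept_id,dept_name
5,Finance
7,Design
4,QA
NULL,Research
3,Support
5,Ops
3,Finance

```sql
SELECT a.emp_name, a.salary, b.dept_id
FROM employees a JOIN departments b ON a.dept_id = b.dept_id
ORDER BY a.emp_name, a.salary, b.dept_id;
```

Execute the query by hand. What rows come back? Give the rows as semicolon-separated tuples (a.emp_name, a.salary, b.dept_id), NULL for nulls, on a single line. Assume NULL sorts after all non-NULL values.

(Eve, 75, 7); (Heidi, 50, 5); (Heidi, 50, 5); (Heidi, 90, 3); (Heidi, 90, 3); (Judy, 80, 7); (Ken, 65, 3); (Ken, 65, 3); (NULL, 80, 3); (NULL, 80, 3)

INNER JOIN keeps only pairs where the ON condition holds.
Matching on a.dept_id = b.dept_id. A NULL in a compared column never satisfies the condition.
- a (dept_id=3) pairs with 2 row(s) of b.
- a (dept_id=3) pairs with 2 row(s) of b.
- a (dept_id=3) pairs with 2 row(s) of b.
- a (dept_id=7) pairs with 1 row(s) of b.
- a (dept_id=7) pairs with 1 row(s) of b.
- a (dept_id=NULL) has no partner → excluded.
- a (dept_id=5) pairs with 2 row(s) of b.
After projecting and ordering:
a.emp_name | a.salary | b.dept_id
Eve | 75 | 7
Heidi | 50 | 5
Heidi | 50 | 5
Heidi | 90 | 3
Heidi | 90 | 3
Judy | 80 | 7
Ken | 65 | 3
Ken | 65 | 3
NULL | 80 | 3
NULL | 80 | 3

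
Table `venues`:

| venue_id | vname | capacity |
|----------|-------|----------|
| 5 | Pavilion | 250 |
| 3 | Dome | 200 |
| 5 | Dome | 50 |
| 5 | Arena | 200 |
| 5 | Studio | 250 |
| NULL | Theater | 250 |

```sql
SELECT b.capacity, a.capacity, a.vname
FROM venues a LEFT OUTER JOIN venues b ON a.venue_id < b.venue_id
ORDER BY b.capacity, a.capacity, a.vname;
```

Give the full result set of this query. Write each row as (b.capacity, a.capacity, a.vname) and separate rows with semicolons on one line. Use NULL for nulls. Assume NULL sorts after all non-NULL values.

(50, 200, Dome); (200, 200, Dome); (250, 200, Dome); (250, 200, Dome); (NULL, 50, Dome); (NULL, 200, Arena); (NULL, 250, Pavilion); (NULL, 250, Studio); (NULL, 250, Theater)

LEFT JOIN keeps every row from `venues a`; unmatched rows get NULL for `venues b`'s columns.
Matching on a.venue_id < b.venue_id. A NULL in a compared column never satisfies the condition.
Matched pairs: 4; unmatched a rows kept: 5.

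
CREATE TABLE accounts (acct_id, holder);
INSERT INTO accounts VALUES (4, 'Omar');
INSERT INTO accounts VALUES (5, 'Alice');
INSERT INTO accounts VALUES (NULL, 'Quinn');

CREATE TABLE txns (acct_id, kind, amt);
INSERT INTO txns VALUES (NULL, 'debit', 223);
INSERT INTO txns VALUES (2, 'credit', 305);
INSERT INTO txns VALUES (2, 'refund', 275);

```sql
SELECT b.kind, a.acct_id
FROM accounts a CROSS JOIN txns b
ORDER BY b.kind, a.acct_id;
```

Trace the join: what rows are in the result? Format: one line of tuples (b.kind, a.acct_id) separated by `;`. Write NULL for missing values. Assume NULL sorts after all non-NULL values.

CROSS JOIN pairs every row of `accounts` with every row of `txns`: 3 × 3 = 9 rows.

(credit, 4); (credit, 5); (credit, NULL); (debit, 4); (debit, 5); (debit, NULL); (refund, 4); (refund, 5); (refund, NULL)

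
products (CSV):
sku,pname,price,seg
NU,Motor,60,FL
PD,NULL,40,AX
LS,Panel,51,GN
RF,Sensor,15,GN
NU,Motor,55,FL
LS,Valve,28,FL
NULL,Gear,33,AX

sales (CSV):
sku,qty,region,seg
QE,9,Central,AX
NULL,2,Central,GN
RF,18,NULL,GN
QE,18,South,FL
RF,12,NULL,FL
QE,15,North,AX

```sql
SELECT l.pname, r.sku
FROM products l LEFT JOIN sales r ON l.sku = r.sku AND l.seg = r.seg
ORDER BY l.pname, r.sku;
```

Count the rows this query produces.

LEFT JOIN keeps every row from `products`; unmatched rows get NULL for `sales`'s columns.
Matching on l.sku = r.sku AND l.seg = r.seg. A NULL in a compared column never satisfies the condition.
- l (sku=NU, seg=FL) has no partner → padded with NULL.
- l (sku=PD, seg=AX) has no partner → padded with NULL.
- l (sku=LS, seg=GN) has no partner → padded with NULL.
- l (sku=RF, seg=GN) pairs with 1 row(s) of r.
- l (sku=NU, seg=FL) has no partner → padded with NULL.
- l (sku=LS, seg=FL) has no partner → padded with NULL.
- l (sku=NULL, seg=AX) has no partner → padded with NULL.
Total: 1 matched + 6 padded = 7 rows.

7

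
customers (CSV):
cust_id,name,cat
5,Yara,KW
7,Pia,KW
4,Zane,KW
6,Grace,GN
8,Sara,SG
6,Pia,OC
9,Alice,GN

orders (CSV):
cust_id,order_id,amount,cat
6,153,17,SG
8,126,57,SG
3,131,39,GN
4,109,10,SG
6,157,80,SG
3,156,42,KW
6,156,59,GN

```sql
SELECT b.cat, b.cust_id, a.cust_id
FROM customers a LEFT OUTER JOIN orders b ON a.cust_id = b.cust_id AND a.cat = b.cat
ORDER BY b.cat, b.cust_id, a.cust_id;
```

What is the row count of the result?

LEFT JOIN keeps every row from `customers`; unmatched rows get NULL for `orders`'s columns.
Matching on a.cust_id = b.cust_id AND a.cat = b.cat.
- cust_id=5, cat=KW: no b row matches, row kept with b columns NULL.
- cust_id=7, cat=KW: no b row matches, row kept with b columns NULL.
- cust_id=4, cat=KW: no b row matches, row kept with b columns NULL.
- cust_id=6, cat=GN: 1 matching b row(s), so 1 row(s) emitted.
- cust_id=8, cat=SG: 1 matching b row(s), so 1 row(s) emitted.
- cust_id=6, cat=OC: no b row matches, row kept with b columns NULL.
- cust_id=9, cat=GN: no b row matches, row kept with b columns NULL.
Total: 2 matched + 5 padded = 7 rows.

7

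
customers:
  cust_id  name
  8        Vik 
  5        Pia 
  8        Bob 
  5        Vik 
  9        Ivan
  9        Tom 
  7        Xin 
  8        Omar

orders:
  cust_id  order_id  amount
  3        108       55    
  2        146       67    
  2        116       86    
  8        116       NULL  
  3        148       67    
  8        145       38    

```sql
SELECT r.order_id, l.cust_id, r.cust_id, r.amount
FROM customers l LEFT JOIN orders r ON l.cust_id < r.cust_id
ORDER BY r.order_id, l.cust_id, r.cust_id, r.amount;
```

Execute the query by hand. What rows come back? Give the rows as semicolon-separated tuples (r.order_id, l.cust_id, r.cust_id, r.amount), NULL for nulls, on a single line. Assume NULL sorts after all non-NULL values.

(116, 5, 8, NULL); (116, 5, 8, NULL); (116, 7, 8, NULL); (145, 5, 8, 38); (145, 5, 8, 38); (145, 7, 8, 38); (NULL, 8, NULL, NULL); (NULL, 8, NULL, NULL); (NULL, 8, NULL, NULL); (NULL, 9, NULL, NULL); (NULL, 9, NULL, NULL)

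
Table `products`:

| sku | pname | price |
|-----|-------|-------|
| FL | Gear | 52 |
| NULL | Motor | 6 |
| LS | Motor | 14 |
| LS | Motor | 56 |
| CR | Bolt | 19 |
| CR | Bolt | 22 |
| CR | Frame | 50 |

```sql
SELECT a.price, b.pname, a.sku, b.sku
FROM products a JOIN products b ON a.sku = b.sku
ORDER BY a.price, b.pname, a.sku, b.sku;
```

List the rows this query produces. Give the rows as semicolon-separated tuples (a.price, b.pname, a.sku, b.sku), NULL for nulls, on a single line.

INNER JOIN keeps only pairs where the ON condition holds.
Matching on a.sku = b.sku. A NULL in a compared column never satisfies the condition.
- a row (sku=FL): matches 1 b row(s) → 1 output row(s).
- a row (sku=NULL): no match → dropped.
- a row (sku=LS): matches 2 b row(s) → 2 output row(s).
- a row (sku=LS): matches 2 b row(s) → 2 output row(s).
- a row (sku=CR): matches 3 b row(s) → 3 output row(s).
- a row (sku=CR): matches 3 b row(s) → 3 output row(s).
- a row (sku=CR): matches 3 b row(s) → 3 output row(s).

(14, Motor, LS, LS); (14, Motor, LS, LS); (19, Bolt, CR, CR); (19, Bolt, CR, CR); (19, Frame, CR, CR); (22, Bolt, CR, CR); (22, Bolt, CR, CR); (22, Frame, CR, CR); (50, Bolt, CR, CR); (50, Bolt, CR, CR); (50, Frame, CR, CR); (52, Gear, FL, FL); (56, Motor, LS, LS); (56, Motor, LS, LS)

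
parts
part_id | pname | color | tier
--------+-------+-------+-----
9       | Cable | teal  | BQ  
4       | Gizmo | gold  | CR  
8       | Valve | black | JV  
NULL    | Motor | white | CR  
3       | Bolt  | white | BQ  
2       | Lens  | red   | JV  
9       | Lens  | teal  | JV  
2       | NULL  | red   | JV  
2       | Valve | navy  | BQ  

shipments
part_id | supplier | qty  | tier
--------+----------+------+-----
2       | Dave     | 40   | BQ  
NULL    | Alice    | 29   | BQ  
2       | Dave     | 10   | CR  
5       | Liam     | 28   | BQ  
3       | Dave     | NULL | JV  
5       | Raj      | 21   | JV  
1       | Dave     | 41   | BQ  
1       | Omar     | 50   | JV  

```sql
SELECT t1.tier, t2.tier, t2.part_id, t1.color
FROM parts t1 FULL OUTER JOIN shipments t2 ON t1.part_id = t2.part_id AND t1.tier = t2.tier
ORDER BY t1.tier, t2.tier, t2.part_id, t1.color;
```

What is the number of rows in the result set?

16

FULL OUTER JOIN keeps every row from both sides; unmatched rows get NULL for the other side's columns.
Matching on t1.part_id = t2.part_id AND t1.tier = t2.tier. A NULL in a compared column never satisfies the condition.
- part_id=9, tier=BQ: no t2 row matches, row kept with t2 columns NULL.
- part_id=4, tier=CR: no t2 row matches, row kept with t2 columns NULL.
- part_id=8, tier=JV: no t2 row matches, row kept with t2 columns NULL.
- part_id=NULL, tier=CR: no t2 row matches, row kept with t2 columns NULL.
- part_id=3, tier=BQ: no t2 row matches, row kept with t2 columns NULL.
- part_id=2, tier=JV: no t2 row matches, row kept with t2 columns NULL.
- part_id=9, tier=JV: no t2 row matches, row kept with t2 columns NULL.
- part_id=2, tier=JV: no t2 row matches, row kept with t2 columns NULL.
- part_id=2, tier=BQ: 1 matching t2 row(s), so 1 row(s) emitted.
- 7 t2 row(s) had no t1 match → kept, t1 columns NULL.
Total: 1 matched + 15 padded = 16 rows.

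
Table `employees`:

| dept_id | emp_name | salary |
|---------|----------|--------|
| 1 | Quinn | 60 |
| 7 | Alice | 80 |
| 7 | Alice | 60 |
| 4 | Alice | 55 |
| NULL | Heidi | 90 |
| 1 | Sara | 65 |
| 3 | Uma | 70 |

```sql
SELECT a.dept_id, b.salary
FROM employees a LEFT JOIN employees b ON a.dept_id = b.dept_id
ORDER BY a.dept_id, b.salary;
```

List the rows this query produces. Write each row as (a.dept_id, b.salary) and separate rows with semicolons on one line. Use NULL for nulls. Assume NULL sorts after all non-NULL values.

(1, 60); (1, 60); (1, 65); (1, 65); (3, 70); (4, 55); (7, 60); (7, 60); (7, 80); (7, 80); (NULL, NULL)

LEFT JOIN keeps every row from `employees a`; unmatched rows get NULL for `employees b`'s columns.
Matching on a.dept_id = b.dept_id. A NULL in a compared column never satisfies the condition.
Matched pairs: 10; unmatched a rows kept: 1.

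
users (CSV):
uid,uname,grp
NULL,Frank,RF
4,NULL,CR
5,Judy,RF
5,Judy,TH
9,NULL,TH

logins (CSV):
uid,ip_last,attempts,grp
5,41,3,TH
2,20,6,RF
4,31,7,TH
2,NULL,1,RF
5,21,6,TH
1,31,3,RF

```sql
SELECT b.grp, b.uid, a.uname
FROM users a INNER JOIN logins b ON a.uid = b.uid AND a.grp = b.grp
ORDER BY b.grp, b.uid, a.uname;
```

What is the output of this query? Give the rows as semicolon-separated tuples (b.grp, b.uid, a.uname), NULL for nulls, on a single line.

INNER JOIN keeps only pairs where the ON condition holds.
Matching on a.uid = b.uid AND a.grp = b.grp. A NULL in a compared column never satisfies the condition.
- a[0] uid=NULL, grp=RF → no match; dropped.
- a[1] uid=4, grp=CR → no match; dropped.
- a[2] uid=5, grp=RF → no match; dropped.
- a[3] uid=5, grp=TH → 2 match(es) in b → 2 row(s).
- a[4] uid=9, grp=TH → no match; dropped.
After projecting and ordering:
b.grp | b.uid | a.uname
TH | 5 | Judy
TH | 5 | Judy

(TH, 5, Judy); (TH, 5, Judy)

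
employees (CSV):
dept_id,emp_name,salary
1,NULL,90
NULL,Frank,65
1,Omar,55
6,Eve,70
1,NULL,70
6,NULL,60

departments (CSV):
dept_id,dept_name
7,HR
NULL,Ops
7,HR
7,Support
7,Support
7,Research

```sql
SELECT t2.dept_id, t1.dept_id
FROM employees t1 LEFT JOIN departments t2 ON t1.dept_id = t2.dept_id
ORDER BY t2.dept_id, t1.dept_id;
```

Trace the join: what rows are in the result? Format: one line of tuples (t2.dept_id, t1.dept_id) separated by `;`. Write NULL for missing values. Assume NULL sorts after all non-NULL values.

LEFT JOIN keeps every row from `employees`; unmatched rows get NULL for `departments`'s columns.
Matching on t1.dept_id = t2.dept_id. A NULL in a compared column never satisfies the condition.
Matched pairs: 0; unmatched t1 rows kept: 6.

(NULL, 1); (NULL, 1); (NULL, 1); (NULL, 6); (NULL, 6); (NULL, NULL)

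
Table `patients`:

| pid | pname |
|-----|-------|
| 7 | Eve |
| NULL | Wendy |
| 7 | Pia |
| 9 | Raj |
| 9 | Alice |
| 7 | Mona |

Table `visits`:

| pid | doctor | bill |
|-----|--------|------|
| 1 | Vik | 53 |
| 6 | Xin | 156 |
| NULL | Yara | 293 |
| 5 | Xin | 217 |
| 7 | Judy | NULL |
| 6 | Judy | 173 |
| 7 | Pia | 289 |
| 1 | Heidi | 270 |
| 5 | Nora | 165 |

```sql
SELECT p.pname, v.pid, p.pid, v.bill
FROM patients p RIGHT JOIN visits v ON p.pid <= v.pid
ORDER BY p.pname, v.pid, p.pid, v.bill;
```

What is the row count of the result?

RIGHT JOIN keeps every row from `visits`; unmatched rows get NULL for `patients`'s columns.
Matching on p.pid <= v.pid. A NULL in a compared column never satisfies the condition.
- p (pid=7) pairs with 2 row(s) of v.
- p (pid=NULL) has no partner in v.
- p (pid=7) pairs with 2 row(s) of v.
- p (pid=9) has no partner in v.
- p (pid=9) has no partner in v.
- p (pid=7) pairs with 2 row(s) of v.
- plus 7 unmatched v row(s), each kept with NULL p columns.
Total: 6 matched + 7 padded = 13 rows.

13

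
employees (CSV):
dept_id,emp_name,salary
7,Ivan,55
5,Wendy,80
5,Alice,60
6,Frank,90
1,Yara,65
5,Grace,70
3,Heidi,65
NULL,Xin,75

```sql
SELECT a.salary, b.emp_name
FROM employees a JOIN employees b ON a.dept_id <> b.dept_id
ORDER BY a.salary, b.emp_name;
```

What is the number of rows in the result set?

36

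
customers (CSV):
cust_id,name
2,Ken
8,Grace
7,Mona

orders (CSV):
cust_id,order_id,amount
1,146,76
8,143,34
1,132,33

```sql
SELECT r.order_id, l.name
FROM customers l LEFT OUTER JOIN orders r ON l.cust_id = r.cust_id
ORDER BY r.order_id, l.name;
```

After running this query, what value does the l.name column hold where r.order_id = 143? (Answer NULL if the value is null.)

LEFT JOIN keeps every row from `customers`; unmatched rows get NULL for `orders`'s columns.
Matching on l.cust_id = r.cust_id.
- l row (cust_id=2): no match → kept, r columns NULL.
- l row (cust_id=8): matches 1 r row(s) → 1 output row(s).
- l row (cust_id=7): no match → kept, r columns NULL.

Grace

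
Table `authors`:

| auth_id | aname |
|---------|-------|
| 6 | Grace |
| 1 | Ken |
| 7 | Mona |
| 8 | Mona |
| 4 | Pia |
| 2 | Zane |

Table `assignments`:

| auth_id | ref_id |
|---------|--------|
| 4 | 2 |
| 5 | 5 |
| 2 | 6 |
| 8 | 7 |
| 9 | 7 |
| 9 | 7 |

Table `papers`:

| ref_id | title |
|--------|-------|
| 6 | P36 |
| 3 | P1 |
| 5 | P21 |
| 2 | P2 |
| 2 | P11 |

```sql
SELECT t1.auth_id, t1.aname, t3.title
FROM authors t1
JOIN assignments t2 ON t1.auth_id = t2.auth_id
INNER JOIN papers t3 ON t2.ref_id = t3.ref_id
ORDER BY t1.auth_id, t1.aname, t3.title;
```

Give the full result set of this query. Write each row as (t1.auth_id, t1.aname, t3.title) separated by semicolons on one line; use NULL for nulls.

(2, Zane, P36); (4, Pia, P11); (4, Pia, P2)

Joins associate left-to-right: authors INNER JOIN assignments on auth_id gives 3 intermediate row(s).
Then INNER JOIN `papers t3` on ref_id: keep only rows whose t2.ref_id appears in t3.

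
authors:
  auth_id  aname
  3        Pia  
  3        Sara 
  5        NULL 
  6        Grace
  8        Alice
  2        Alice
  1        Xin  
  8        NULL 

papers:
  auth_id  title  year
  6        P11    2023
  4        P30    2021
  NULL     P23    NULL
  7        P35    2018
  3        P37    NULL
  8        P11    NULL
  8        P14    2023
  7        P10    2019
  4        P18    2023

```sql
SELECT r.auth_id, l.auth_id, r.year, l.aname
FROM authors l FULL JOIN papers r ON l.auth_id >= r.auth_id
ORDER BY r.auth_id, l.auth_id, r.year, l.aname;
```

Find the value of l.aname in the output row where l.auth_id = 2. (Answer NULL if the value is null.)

FULL OUTER JOIN keeps every row from both sides; unmatched rows get NULL for the other side's columns.
Matching on l.auth_id >= r.auth_id. A NULL in a compared column never satisfies the condition.
- l (auth_id=3) pairs with 1 row(s) of r.
- l (auth_id=3) pairs with 1 row(s) of r.
- l (auth_id=5) pairs with 3 row(s) of r.
- l (auth_id=6) pairs with 4 row(s) of r.
- l (auth_id=8) pairs with 8 row(s) of r.
- l (auth_id=2) has no partner → padded with NULL.
- l (auth_id=1) has no partner → padded with NULL.
- l (auth_id=8) pairs with 8 row(s) of r.
- 1 r row(s) had no l match → kept, l columns NULL.

Alice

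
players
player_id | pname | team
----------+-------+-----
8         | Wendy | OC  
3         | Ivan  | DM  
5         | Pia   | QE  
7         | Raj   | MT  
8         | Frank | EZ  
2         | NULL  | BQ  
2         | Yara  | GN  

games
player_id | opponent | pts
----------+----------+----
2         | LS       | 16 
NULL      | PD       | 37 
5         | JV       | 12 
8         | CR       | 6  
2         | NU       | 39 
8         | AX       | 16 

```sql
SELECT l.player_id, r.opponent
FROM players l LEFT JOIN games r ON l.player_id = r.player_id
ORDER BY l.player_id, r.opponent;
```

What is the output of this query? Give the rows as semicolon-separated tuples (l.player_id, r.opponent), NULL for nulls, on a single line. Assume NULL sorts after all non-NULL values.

(2, LS); (2, LS); (2, NU); (2, NU); (3, NULL); (5, JV); (7, NULL); (8, AX); (8, AX); (8, CR); (8, CR)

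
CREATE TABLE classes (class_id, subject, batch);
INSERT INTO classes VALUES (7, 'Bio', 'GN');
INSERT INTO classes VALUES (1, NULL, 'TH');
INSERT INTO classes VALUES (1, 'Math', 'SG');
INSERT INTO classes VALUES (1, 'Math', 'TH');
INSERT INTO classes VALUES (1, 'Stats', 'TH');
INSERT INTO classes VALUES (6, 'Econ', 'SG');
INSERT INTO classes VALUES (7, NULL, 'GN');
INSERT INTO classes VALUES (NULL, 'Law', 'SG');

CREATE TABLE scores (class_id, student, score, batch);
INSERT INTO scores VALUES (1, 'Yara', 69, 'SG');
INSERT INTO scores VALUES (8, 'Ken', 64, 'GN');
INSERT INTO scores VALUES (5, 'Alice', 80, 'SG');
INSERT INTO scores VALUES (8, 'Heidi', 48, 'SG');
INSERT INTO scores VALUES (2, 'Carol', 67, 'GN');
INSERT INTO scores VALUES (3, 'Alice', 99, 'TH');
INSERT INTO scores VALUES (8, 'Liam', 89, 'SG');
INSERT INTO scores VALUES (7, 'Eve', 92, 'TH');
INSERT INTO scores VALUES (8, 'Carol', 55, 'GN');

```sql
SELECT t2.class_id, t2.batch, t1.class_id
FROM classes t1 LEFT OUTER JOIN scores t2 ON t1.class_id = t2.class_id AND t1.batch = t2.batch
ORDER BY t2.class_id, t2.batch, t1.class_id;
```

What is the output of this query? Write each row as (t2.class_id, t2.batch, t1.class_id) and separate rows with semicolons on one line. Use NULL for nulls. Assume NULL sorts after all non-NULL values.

(1, SG, 1); (NULL, NULL, 1); (NULL, NULL, 1); (NULL, NULL, 1); (NULL, NULL, 6); (NULL, NULL, 7); (NULL, NULL, 7); (NULL, NULL, NULL)

LEFT JOIN keeps every row from `classes`; unmatched rows get NULL for `scores`'s columns.
Matching on t1.class_id = t2.class_id AND t1.batch = t2.batch. A NULL in a compared column never satisfies the condition.
- t1 (class_id=7, batch=GN) has no partner → padded with NULL.
- t1 (class_id=1, batch=TH) has no partner → padded with NULL.
- t1 (class_id=1, batch=SG) pairs with 1 row(s) of t2.
- t1 (class_id=1, batch=TH) has no partner → padded with NULL.
- t1 (class_id=1, batch=TH) has no partner → padded with NULL.
- t1 (class_id=6, batch=SG) has no partner → padded with NULL.
- t1 (class_id=7, batch=GN) has no partner → padded with NULL.
- t1 (class_id=NULL, batch=SG) has no partner → padded with NULL.
After projecting and ordering:
t2.class_id | t2.batch | t1.class_id
1 | SG | 1
NULL | NULL | 1
NULL | NULL | 1
NULL | NULL | 1
NULL | NULL | 6
NULL | NULL | 7
NULL | NULL | 7
NULL | NULL | NULL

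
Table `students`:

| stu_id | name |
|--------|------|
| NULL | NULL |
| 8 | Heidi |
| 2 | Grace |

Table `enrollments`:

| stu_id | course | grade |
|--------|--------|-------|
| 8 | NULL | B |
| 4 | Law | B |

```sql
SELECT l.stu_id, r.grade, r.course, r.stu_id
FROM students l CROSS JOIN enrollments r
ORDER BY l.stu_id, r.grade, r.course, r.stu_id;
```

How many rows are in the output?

CROSS JOIN pairs every row of `students` with every row of `enrollments`: 3 × 2 = 6 rows.

6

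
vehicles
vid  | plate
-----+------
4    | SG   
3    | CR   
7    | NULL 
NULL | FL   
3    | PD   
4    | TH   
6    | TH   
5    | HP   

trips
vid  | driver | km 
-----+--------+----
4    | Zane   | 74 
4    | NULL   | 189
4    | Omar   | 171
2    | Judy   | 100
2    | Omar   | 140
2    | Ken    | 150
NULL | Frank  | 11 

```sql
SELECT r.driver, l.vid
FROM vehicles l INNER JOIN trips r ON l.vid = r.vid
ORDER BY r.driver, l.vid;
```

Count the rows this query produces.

6

INNER JOIN keeps only pairs where the ON condition holds.
Matching on l.vid = r.vid. A NULL in a compared column never satisfies the condition.
- l (vid=4) pairs with 3 row(s) of r.
- l (vid=3) has no partner → excluded.
- l (vid=7) has no partner → excluded.
- l (vid=NULL) has no partner → excluded.
- l (vid=3) has no partner → excluded.
- l (vid=4) pairs with 3 row(s) of r.
- l (vid=6) has no partner → excluded.
- l (vid=5) has no partner → excluded.
Total: 6 rows.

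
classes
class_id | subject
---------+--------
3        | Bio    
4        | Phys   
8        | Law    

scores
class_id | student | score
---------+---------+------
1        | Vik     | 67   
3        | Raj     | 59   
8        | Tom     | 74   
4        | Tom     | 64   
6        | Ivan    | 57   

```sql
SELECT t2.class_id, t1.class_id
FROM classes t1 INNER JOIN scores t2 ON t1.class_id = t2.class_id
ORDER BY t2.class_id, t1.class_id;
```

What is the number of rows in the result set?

3

INNER JOIN keeps only pairs where the ON condition holds.
Matching on t1.class_id = t2.class_id.
- t1 (class_id=3) pairs with 1 row(s) of t2.
- t1 (class_id=4) pairs with 1 row(s) of t2.
- t1 (class_id=8) pairs with 1 row(s) of t2.
Total: 3 rows.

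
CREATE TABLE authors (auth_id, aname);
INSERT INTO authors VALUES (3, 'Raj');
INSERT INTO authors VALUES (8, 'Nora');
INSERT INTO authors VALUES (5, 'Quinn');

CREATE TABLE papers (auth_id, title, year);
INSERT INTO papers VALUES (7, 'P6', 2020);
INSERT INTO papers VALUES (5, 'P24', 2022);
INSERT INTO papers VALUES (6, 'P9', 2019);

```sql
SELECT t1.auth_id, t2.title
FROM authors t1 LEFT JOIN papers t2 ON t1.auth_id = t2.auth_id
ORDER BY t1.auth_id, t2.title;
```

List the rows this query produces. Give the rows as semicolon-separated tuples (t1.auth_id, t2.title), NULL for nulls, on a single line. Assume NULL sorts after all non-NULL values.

(3, NULL); (5, P24); (8, NULL)

LEFT JOIN keeps every row from `authors`; unmatched rows get NULL for `papers`'s columns.
Matching on t1.auth_id = t2.auth_id.
- t1 row (auth_id=3): no match → kept, t2 columns NULL.
- t1 row (auth_id=8): no match → kept, t2 columns NULL.
- t1 row (auth_id=5): matches 1 t2 row(s) → 1 output row(s).
After projecting and ordering:
t1.auth_id | t2.title
3 | NULL
5 | P24
8 | NULL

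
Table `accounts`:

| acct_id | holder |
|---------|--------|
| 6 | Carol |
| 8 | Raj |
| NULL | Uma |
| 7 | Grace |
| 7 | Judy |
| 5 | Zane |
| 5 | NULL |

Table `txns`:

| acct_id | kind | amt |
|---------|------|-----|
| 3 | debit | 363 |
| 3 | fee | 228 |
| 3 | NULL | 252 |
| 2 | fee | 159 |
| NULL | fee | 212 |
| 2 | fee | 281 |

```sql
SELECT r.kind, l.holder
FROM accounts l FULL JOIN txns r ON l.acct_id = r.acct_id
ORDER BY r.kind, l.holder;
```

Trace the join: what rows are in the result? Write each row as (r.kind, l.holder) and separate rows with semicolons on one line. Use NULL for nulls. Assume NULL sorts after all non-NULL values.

FULL OUTER JOIN keeps every row from both sides; unmatched rows get NULL for the other side's columns.
Matching on l.acct_id = r.acct_id. A NULL in a compared column never satisfies the condition.
- l row (acct_id=6): no match → kept, r columns NULL.
- l row (acct_id=8): no match → kept, r columns NULL.
- l row (acct_id=NULL): no match → kept, r columns NULL.
- l row (acct_id=7): no match → kept, r columns NULL.
- l row (acct_id=7): no match → kept, r columns NULL.
- l row (acct_id=5): no match → kept, r columns NULL.
- l row (acct_id=5): no match → kept, r columns NULL.
- plus 6 unmatched r row(s), each kept with NULL l columns.

(debit, NULL); (fee, NULL); (fee, NULL); (fee, NULL); (fee, NULL); (NULL, Carol); (NULL, Grace); (NULL, Judy); (NULL, Raj); (NULL, Uma); (NULL, Zane); (NULL, NULL); (NULL, NULL)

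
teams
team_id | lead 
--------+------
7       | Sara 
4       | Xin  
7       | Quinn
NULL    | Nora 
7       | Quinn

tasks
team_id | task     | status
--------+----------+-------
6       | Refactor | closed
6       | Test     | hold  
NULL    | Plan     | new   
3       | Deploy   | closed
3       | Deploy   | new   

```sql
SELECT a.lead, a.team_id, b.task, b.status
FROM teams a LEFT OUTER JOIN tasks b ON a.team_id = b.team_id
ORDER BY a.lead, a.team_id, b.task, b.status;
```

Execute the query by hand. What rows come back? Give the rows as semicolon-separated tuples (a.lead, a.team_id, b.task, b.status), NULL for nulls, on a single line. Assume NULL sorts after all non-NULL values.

(Nora, NULL, NULL, NULL); (Quinn, 7, NULL, NULL); (Quinn, 7, NULL, NULL); (Sara, 7, NULL, NULL); (Xin, 4, NULL, NULL)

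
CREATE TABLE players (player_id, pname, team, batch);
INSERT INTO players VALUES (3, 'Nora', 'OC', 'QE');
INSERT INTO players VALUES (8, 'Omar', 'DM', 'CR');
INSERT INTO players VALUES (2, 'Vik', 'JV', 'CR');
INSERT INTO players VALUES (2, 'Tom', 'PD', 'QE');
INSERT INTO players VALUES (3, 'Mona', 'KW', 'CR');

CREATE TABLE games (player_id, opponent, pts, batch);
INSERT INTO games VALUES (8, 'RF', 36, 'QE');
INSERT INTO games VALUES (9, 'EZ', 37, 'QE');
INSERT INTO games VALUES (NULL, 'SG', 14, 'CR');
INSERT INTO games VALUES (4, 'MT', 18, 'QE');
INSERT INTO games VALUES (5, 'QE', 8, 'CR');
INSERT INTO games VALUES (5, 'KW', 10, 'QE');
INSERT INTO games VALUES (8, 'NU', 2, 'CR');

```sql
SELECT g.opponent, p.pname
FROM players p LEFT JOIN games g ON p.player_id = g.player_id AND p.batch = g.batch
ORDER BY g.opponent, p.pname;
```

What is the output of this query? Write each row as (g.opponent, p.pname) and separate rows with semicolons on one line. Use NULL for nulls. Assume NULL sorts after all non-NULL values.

LEFT JOIN keeps every row from `players`; unmatched rows get NULL for `games`'s columns.
Matching on p.player_id = g.player_id AND p.batch = g.batch. A NULL in a compared column never satisfies the condition.
- p row (player_id=3, batch=QE): no match → kept, g columns NULL.
- p row (player_id=8, batch=CR): matches 1 g row(s) → 1 output row(s).
- p row (player_id=2, batch=CR): no match → kept, g columns NULL.
- p row (player_id=2, batch=QE): no match → kept, g columns NULL.
- p row (player_id=3, batch=CR): no match → kept, g columns NULL.
After projecting and ordering:
g.opponent | p.pname
NU | Omar
NULL | Mona
NULL | Nora
NULL | Tom
NULL | Vik

(NU, Omar); (NULL, Mona); (NULL, Nora); (NULL, Tom); (NULL, Vik)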